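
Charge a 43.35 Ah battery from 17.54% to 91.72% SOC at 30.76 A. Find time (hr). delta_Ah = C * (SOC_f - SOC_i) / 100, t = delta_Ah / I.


delta_Ah = 43.35 * (91.72 - 17.54) / 100 = 32.157 Ah
t = delta_Ah / I = 32.157 / 30.76 = 1.045 hr

1.045 hr


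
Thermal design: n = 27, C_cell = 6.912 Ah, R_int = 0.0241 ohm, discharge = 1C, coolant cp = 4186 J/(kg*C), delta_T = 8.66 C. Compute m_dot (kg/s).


Step 1: I = 1 * 6.912 = 6.912 A
Step 2: Q_cell = I^2 * R = 6.912^2 * 0.0241 = 1.1514 W
Step 3: Q_total = 27 * 1.1514 = 31.088 W
Step 4: m_dot = Q_total / (cp * dT) = 31.088 / (4186 * 8.66) = 8.576e-04 kg/s

8.576e-04 kg/s


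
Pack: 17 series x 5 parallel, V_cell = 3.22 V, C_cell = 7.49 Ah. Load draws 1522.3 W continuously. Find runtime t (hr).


Step 1: E_pack = Ns * V_cell * Np * C_cell = 17 * 3.22 * 5 * 7.49 = 2050 Wh
Step 2: t = E_pack / P = 2050 / 1522.3 = 1.347 hr

1.347 hr


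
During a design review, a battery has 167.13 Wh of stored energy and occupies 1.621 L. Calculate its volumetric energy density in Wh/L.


ED = E / V = 167.13 / 1.621 = 103.1 Wh/L

103.1 Wh/L


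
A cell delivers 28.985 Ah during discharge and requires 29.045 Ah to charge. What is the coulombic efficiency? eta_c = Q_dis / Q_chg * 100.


Coulombic efficiency = 28.985/29.045 * 100% = 99.79%

99.79%


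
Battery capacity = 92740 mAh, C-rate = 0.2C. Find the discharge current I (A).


Convert: capacity = 92740 mAh = 92.74 Ah
At 0.2C: I = 0.2 * 92.74 Ah = 18.548 A

18.548 A


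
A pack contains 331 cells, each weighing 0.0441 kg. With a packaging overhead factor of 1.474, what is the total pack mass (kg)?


m_pack = n * m_cell * overhead = 331 * 0.0441 * 1.474 = 21.52 kg

21.52 kg


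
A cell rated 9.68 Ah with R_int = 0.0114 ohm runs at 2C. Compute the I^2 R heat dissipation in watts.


Step 1: I = C_rate * capacity = 2 * 9.68 = 19.36 A
Step 2: Q = I^2 * R = 19.36^2 * 0.0114 = 374.81 * 0.0114 = 4.273 W

4.273 W


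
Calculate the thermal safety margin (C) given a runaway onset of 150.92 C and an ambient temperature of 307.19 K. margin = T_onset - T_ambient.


Convert: T_ambient = 307.19 K = 34.04 C
margin = 150.92 - 34.04 = 116.88 C

116.88 C


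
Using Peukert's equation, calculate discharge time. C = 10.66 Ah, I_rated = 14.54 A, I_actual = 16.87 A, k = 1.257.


Step 1: t_rated = C / I_rated = 10.66 / 14.54 = 0.73315 hr
Step 2: ratio = 14.54 / 16.87 = 0.86189
Step 3: ratio^k = 0.86189^1.257 = 0.82959
Step 4: t = t_rated * ratio^k = 0.73315 * 0.82959 = 0.6082 hr

0.6082 hr


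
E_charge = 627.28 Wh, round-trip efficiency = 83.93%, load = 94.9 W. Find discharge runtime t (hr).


Step 1: E_discharge = eta/100 * E_charge = 83.93/100 * 627.28 = 526.48 Wh
Step 2: t = E_discharge / P = 526.48 / 94.9 = 5.548 hr

5.548 hr


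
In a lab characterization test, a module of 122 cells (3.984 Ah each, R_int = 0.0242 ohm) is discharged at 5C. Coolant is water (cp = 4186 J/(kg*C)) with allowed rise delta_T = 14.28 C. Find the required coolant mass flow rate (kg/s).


Step 1: I = 5 * 3.984 = 19.92 A
Step 2: Q_cell = I^2 * R = 19.92^2 * 0.0242 = 9.6027 W
Step 3: Q_total = 122 * 9.6027 = 1171.5 W
Step 4: m_dot = Q_total / (cp * dT) = 1171.5 / (4186 * 14.28) = 0.01960 kg/s

0.01960 kg/s


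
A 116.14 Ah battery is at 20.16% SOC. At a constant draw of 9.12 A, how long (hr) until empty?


Step 1: remaining = SOC/100 * C_total = 20.16/100 * 116.14 = 23.414 Ah
Step 2: t = remaining / I = 23.414 / 9.12 = 2.567 hr

2.567 hr


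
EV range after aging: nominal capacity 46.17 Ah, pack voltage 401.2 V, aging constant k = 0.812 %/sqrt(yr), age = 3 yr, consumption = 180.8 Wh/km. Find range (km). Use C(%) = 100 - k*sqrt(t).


Step 1: capacity retention = 100 - 0.812 * sqrt(3) = 100 - 0.812 * 1.7321 = 98.594%
Step 2: C_now = 46.17 * 98.594/100 = 45.521 Ah
Step 3: E_pack = V * C_now = 401.2 * 45.521 = 18263 Wh
Step 4: range = E_pack / consumption = 18263 / 180.8 = 101.0 km

101.0 km


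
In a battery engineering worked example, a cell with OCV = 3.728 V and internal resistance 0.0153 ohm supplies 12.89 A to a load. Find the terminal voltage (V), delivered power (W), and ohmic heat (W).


Step 1: V_terminal = OCV - I*R = 3.728 - 12.89 * 0.0153 = 3.5308 V
Step 2: P_out = V_terminal * I = 3.5308 * 12.89 = 45.51 W
Step 3: Q = I^2 * R = 12.89^2 * 0.0153 = 2.542 W

V=3.5308 V, P=45.51 W, Q=2.542 W


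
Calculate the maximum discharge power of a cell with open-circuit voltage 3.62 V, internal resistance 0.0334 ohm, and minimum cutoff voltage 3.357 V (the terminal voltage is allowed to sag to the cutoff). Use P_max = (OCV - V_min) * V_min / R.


P_max = (OCV - V_min) * V_min / R = (3.62 - 3.357) * 3.357 / 0.0334 = 0.263 * 3.357 / 0.0334 = 26.43 W

26.43 W


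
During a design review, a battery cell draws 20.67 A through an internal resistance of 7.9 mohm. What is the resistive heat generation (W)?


Convert: R = 7.9 mohm = 0.0079 ohm
I^2 = 427.25
Q = 427.25 * 0.0079 = 3.375 W

3.375 W


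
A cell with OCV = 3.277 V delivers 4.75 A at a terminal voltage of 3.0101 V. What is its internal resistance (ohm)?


R = (OCV - V) / I = (3.277 - 3.0101) / 4.75 = 0.05619 ohm

0.05619 ohm


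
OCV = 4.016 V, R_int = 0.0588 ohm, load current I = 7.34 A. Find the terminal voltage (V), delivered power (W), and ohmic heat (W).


Step 1: V_terminal = OCV - I*R = 4.016 - 7.34 * 0.0588 = 3.5844 V
Step 2: P_out = V_terminal * I = 3.5844 * 7.34 = 26.31 W
Step 3: Q = I^2 * R = 7.34^2 * 0.0588 = 3.168 W

V=3.5844 V, P=26.31 W, Q=3.168 W


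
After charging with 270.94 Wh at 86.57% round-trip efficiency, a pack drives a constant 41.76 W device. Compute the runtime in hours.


Step 1: E_discharge = eta/100 * E_charge = 86.57/100 * 270.94 = 234.55 Wh
Step 2: t = E_discharge / P = 234.55 / 41.76 = 5.617 hr

5.617 hr


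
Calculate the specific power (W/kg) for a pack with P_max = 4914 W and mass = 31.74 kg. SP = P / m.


SP = P / m = 4914 / 31.74 = 154.8 W/kg

154.8 W/kg


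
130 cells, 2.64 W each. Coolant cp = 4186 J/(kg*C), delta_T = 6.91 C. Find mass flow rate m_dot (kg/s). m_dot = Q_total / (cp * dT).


Step 1: Total heat Q = 130 * 2.64 W = 343.2 W
Step 2: denom = cp * dT = 4186 * 6.91 = 28925
Step 3: m_dot = 343.2 / 28925 = 0.01187 kg/s

0.01187 kg/s


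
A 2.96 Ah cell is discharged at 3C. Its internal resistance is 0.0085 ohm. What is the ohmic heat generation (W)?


Step 1: I = C_rate * capacity = 3 * 2.96 = 8.88 A
Step 2: Q = I^2 * R = 8.88^2 * 0.0085 = 78.854 * 0.0085 = 0.6703 W

0.6703 W


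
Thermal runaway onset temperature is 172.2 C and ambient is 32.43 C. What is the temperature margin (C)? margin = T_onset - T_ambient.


margin = T_onset - T_ambient = 172.2 - 32.43 = 139.77 C

139.77 C


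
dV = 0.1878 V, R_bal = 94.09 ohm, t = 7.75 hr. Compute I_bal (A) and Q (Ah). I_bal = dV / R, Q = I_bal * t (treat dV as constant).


I_bal = dV / R = 0.1878 / 94.09 = 0.001996 A
Q = I_bal * t = 0.001996 * 7.75 = 0.01547 Ah

I=0.001996 A, Q=0.01547 Ah


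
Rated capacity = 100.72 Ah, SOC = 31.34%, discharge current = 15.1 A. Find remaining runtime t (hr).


Step 1: remaining = SOC/100 * C_total = 31.34/100 * 100.72 = 31.566 Ah
Step 2: t = remaining / I = 31.566 / 15.1 = 2.090 hr

2.090 hr


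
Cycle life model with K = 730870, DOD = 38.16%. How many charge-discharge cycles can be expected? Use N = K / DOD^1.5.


Step 1: DOD^1.5 = 38.16^1.5 = 235.73
Step 2: N = 730870 / 235.73 = 3100 cycles

3100 cycles


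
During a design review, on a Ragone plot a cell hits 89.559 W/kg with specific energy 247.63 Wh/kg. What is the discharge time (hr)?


t = E / P = 247.63 / 89.559 = 2.765 hr

2.765 hr


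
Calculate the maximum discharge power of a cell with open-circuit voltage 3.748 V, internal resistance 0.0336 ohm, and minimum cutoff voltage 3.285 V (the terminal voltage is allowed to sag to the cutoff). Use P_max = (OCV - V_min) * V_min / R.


dV = OCV - V_min = 0.463 V (so I_max = dV / R)
P_max = dV * V_min / R = 0.463 * 3.285 / 0.0336 = 45.27 W

45.27 W


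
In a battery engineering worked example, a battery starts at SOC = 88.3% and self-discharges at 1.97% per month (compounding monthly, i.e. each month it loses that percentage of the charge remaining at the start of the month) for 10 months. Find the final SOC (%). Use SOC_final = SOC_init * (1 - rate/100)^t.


Monthly retention factor = 1 - 1.97/100 = 0.9803
Over 10 months: factor^10 = 0.81958
SOC_final = 88.3 * 0.81958 = 72.37%

72.37%


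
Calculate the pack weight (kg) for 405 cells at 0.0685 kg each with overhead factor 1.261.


m_pack = n * m_cell * overhead = 405 * 0.0685 * 1.261 = 34.98 kg

34.98 kg


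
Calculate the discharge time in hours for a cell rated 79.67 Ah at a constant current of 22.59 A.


Runtime = 79.67 Ah / 22.59 A = 3.527 hr

3.527 hr


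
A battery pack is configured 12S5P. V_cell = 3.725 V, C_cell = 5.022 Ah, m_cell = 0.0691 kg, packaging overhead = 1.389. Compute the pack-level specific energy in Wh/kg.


Step 1: V_pack = 12 * 3.725 = 44.7 V
Step 2: C_pack = 5 * 5.022 = 25.11 Ah
Step 3: E_pack = V_pack * C_pack = 44.7 * 25.11 = 1122.4 Wh
Step 4: m_pack = 12 * 5 * 0.0691 * 1.389 = 5.7588 kg
Step 5: ED = E_pack / m_pack = 1122.4 / 5.7588 = 194.9 Wh/kg

194.9 Wh/kg


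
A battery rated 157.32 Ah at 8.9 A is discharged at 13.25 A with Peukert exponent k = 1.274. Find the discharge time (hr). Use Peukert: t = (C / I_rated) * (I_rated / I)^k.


t_rated = C / I_rated = 157.32 / 8.9 = 17.676 hr
(I_rated/I)^k = (0.6717)^1.274 = 0.60231
t = t_rated * (I_rated/I)^k = 17.676 * 0.60231 = 10.65 hr

10.65 hr


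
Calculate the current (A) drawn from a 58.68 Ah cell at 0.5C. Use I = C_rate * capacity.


I = C_rate * capacity = 0.5 * 58.68 = 29.34 A

29.34 A


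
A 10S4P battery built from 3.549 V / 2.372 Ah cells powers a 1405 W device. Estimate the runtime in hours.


Step 1: E_pack = Ns * V_cell * Np * C_cell = 10 * 3.549 * 4 * 2.372 = 336.73 Wh
Step 2: t = E_pack / P = 336.73 / 1405 = 0.2397 hr

0.2397 hr


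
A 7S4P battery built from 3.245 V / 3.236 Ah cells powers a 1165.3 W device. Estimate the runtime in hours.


Step 1: E_pack = Ns * V_cell * Np * C_cell = 7 * 3.245 * 4 * 3.236 = 294.02 Wh
Step 2: t = E_pack / P = 294.02 / 1165.3 = 0.2523 hr

0.2523 hr


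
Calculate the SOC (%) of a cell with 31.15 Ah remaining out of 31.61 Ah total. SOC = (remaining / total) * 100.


SOC% = 31.15 / 31.61 * 100 = 98.54%

98.54%


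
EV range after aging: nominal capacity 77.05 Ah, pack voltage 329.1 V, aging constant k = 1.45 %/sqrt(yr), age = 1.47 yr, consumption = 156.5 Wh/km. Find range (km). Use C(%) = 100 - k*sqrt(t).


Step 1: capacity retention = 100 - 1.45 * sqrt(1.47) = 100 - 1.45 * 1.2124 = 98.242%
Step 2: C_now = 77.05 * 98.242/100 = 75.695 Ah
Step 3: E_pack = V * C_now = 329.1 * 75.695 = 24911 Wh
Step 4: range = E_pack / consumption = 24911 / 156.5 = 159.2 km

159.2 km


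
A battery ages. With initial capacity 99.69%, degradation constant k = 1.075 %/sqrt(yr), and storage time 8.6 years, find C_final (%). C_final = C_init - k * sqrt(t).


Step 1: sqrt(8.6 yr) = 2.9326
Step 2: drop = 1.075 * 2.9326 = 3.1525
Step 3: C_final = 99.69 - 3.1525 = 96.54%

96.54%


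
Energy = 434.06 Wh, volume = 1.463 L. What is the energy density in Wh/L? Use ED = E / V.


Volumetric ED = 434.06 Wh / 1.463 L = 296.7 Wh/L

296.7 Wh/L


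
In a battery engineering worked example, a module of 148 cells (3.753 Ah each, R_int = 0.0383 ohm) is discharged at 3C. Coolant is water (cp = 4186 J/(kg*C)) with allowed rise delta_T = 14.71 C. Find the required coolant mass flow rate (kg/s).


Step 1: I = 3 * 3.753 = 11.259 A
Step 2: Q_cell = I^2 * R = 11.259^2 * 0.0383 = 4.8551 W
Step 3: Q_total = 148 * 4.8551 = 718.55 W
Step 4: m_dot = Q_total / (cp * dT) = 718.55 / (4186 * 14.71) = 0.01167 kg/s

0.01167 kg/s


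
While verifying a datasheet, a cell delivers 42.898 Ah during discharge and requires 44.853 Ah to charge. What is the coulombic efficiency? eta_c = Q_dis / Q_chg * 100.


Coulombic efficiency = 42.898/44.853 * 100% = 95.64%

95.64%


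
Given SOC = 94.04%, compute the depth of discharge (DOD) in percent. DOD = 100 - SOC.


Complement of SOC: DOD = 100% - 94.04% = 5.96%

5.96%


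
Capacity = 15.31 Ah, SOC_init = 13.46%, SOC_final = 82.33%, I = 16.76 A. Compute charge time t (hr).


Step 1: dSOC = 82.33% - 13.46% = 68.87%
Step 2: delta_Ah = 15.31 * 68.87 / 100 = 10.544 Ah
Step 3: t = 10.544 / 16.76 = 0.6291 hr

0.6291 hr


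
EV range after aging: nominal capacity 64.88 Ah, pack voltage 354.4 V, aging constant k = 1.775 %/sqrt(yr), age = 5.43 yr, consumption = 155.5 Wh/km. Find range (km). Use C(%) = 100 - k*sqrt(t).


Step 1: capacity retention = 100 - 1.775 * sqrt(5.43) = 100 - 1.775 * 2.3302 = 95.864%
Step 2: C_now = 64.88 * 95.864/100 = 62.197 Ah
Step 3: E_pack = V * C_now = 354.4 * 62.197 = 22043 Wh
Step 4: range = E_pack / consumption = 22043 / 155.5 = 141.8 km

141.8 km


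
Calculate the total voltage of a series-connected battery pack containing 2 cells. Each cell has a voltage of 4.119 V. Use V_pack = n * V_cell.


V_pack = n * V_cell = 2 * 4.119 = 8.238 V

8.238 V


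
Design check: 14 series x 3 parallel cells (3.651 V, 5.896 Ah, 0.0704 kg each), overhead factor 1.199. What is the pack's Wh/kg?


Step 1: V_pack = 14 * 3.651 = 51.114 V
Step 2: C_pack = 3 * 5.896 = 17.688 Ah
Step 3: E_pack = V_pack * C_pack = 51.114 * 17.688 = 904.1 Wh
Step 4: m_pack = 14 * 3 * 0.0704 * 1.199 = 3.5452 kg
Step 5: ED = E_pack / m_pack = 904.1 / 3.5452 = 255.0 Wh/kg

255.0 Wh/kg


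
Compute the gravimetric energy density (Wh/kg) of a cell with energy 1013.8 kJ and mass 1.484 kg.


Convert: E = 1013.8 kJ = 281.61 Wh
ED = E / m = 281.61 / 1.484 = 189.8 Wh/kg

189.8 Wh/kg


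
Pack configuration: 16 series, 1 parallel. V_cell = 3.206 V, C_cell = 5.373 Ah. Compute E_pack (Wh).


E = Ns * Vcell * Np * Ccell = 16 * 3.206 * 1 * 5.373 = 275.6 Wh

275.6 Wh


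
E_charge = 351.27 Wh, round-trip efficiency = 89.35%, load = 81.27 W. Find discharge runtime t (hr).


Step 1: E_discharge = eta/100 * E_charge = 89.35/100 * 351.27 = 313.86 Wh
Step 2: t = E_discharge / P = 313.86 / 81.27 = 3.862 hr

3.862 hr


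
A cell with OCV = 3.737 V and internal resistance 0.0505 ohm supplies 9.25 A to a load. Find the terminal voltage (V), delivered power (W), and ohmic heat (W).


Step 1: V_terminal = OCV - I*R = 3.737 - 9.25 * 0.0505 = 3.2699 V
Step 2: P_out = V_terminal * I = 3.2699 * 9.25 = 30.25 W
Step 3: Q = I^2 * R = 9.25^2 * 0.0505 = 4.321 W

V=3.2699 V, P=30.25 W, Q=4.321 W


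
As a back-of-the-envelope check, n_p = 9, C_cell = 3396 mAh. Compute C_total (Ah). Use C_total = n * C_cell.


Convert: C_cell = 3396 mAh = 3.396 Ah
C_total = 9 * 3.396 = 30.564 Ah

30.564 Ah


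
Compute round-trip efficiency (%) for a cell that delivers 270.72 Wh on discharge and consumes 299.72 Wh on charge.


Round-trip efficiency = 270.72/299.72 * 100% = 90.32%

90.32%


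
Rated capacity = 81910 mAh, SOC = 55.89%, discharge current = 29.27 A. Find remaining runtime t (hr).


Convert: C_total = 81910 mAh = 81.91 Ah
Step 1: remaining = SOC/100 * C_total = 55.89/100 * 81.91 = 45.779 Ah
Step 2: t = remaining / I = 45.779 / 29.27 = 1.564 hr

1.564 hr


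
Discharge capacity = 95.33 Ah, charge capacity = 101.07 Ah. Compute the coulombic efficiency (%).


eta_c = Q_dis / Q_chg * 100 = 95.33 / 101.07 * 100 = 94.32%

94.32%


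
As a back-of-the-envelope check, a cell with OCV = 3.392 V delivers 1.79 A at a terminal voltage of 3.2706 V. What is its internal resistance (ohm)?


R = (OCV - V) / I = (3.392 - 3.2706) / 1.79 = 0.06782 ohm

0.06782 ohm


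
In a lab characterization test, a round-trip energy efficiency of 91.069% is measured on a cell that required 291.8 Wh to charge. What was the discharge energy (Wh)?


E_dis = eta/100 * E_chg = 91.069/100 * 291.8 = 265.7 Wh

265.7 Wh


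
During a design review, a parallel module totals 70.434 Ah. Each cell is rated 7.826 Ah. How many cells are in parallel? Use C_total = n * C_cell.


n = C_total / C_cell = 70.434 / 7.826 = 9

9


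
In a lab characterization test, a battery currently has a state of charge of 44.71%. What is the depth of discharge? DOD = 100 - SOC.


DOD = 100 - SOC = 100 - 44.71 = 55.29%

55.29%


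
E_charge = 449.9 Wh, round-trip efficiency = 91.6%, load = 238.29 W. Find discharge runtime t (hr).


Step 1: E_discharge = eta/100 * E_charge = 91.6/100 * 449.9 = 412.11 Wh
Step 2: t = E_discharge / P = 412.11 / 238.29 = 1.729 hr

1.729 hr


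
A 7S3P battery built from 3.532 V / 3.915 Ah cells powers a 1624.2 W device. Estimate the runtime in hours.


Step 1: E_pack = Ns * V_cell * Np * C_cell = 7 * 3.532 * 3 * 3.915 = 290.38 Wh
Step 2: t = E_pack / P = 290.38 / 1624.2 = 0.1788 hr

0.1788 hr


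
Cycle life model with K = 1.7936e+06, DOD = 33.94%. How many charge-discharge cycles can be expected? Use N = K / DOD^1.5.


DOD^1.5 = 197.73
N = K / DOD^1.5 = 1.7936e+06 / 197.73 = 9071

9071 cycles


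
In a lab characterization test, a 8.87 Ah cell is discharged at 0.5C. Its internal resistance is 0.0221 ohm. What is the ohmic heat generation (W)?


Step 1: I = C_rate * capacity = 0.5 * 8.87 = 4.435 A
Step 2: Q = I^2 * R = 4.435^2 * 0.0221 = 19.669 * 0.0221 = 0.4347 W

0.4347 W


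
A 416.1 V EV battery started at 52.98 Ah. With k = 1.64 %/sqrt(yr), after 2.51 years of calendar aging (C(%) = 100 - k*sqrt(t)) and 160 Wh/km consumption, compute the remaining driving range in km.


Step 1: capacity retention = 100 - 1.64 * sqrt(2.51) = 100 - 1.64 * 1.5843 = 97.402%
Step 2: C_now = 52.98 * 97.402/100 = 51.604 Ah
Step 3: E_pack = V * C_now = 416.1 * 51.604 = 21472 Wh
Step 4: range = E_pack / consumption = 21472 / 160 = 134.2 km

134.2 km


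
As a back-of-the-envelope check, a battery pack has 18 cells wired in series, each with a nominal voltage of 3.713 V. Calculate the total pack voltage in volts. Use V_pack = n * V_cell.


V_pack = n * V_cell = 18 * 3.713 = 66.834 V

66.834 V


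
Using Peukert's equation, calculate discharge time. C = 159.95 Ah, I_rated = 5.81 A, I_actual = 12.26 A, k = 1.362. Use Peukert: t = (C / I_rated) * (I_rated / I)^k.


Step 1: t_rated = C / I_rated = 159.95 / 5.81 = 27.53 hr
Step 2: ratio = 5.81 / 12.26 = 0.4739
Step 3: ratio^k = 0.4739^1.362 = 0.36165
Step 4: t = t_rated * ratio^k = 27.53 * 0.36165 = 9.956 hr

9.956 hr


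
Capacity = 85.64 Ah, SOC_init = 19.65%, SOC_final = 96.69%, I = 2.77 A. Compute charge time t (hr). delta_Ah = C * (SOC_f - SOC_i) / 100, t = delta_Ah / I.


Step 1: dSOC = 96.69% - 19.65% = 77.04%
Step 2: delta_Ah = 85.64 * 77.04 / 100 = 65.977 Ah
Step 3: t = 65.977 / 2.77 = 23.82 hr

23.82 hr


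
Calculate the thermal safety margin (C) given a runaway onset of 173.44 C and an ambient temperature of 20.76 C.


margin = T_onset - T_ambient = 173.44 - 20.76 = 152.68 C

152.68 C


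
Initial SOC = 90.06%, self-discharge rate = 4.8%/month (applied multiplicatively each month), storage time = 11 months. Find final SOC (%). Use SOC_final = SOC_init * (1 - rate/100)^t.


Monthly retention factor = 1 - 4.8/100 = 0.952
Over 11 months: factor^11 = 0.58211
SOC_final = 90.06 * 0.58211 = 52.42%

52.42%


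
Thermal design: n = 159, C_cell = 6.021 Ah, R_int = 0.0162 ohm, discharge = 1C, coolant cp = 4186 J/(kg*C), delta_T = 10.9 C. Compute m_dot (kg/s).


Step 1: I = 1 * 6.021 = 6.021 A
Step 2: Q_cell = I^2 * R = 6.021^2 * 0.0162 = 0.58729 W
Step 3: Q_total = 159 * 0.58729 = 93.379 W
Step 4: m_dot = Q_total / (cp * dT) = 93.379 / (4186 * 10.9) = 0.002047 kg/s

0.002047 kg/s


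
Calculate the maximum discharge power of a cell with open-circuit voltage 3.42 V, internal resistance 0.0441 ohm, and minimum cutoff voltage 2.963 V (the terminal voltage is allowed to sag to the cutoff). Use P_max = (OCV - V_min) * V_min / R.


dV = OCV - V_min = 0.457 V (so I_max = dV / R)
P_max = dV * V_min / R = 0.457 * 2.963 / 0.0441 = 30.71 W

30.71 W


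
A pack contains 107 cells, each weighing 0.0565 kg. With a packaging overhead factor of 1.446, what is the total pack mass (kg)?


Cell mass sum = 107 * 0.0565 = 6.0455 kg
With overhead 1.446: m_pack = 6.0455 * 1.446 = 8.742 kg

8.742 kg


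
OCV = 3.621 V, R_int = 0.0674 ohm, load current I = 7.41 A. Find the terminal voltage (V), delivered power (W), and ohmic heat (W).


Step 1: V_terminal = OCV - I*R = 3.621 - 7.41 * 0.0674 = 3.1216 V
Step 2: P_out = V_terminal * I = 3.1216 * 7.41 = 23.13 W
Step 3: Q = I^2 * R = 7.41^2 * 0.0674 = 3.701 W

V=3.1216 V, P=23.13 W, Q=3.701 W


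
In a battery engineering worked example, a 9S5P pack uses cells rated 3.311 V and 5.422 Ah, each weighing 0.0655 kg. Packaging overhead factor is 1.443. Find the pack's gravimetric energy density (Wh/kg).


Step 1: V_pack = 9 * 3.311 = 29.799 V
Step 2: C_pack = 5 * 5.422 = 27.11 Ah
Step 3: E_pack = V_pack * C_pack = 29.799 * 27.11 = 807.85 Wh
Step 4: m_pack = 9 * 5 * 0.0655 * 1.443 = 4.2532 kg
Step 5: ED = E_pack / m_pack = 807.85 / 4.2532 = 189.9 Wh/kg

189.9 Wh/kg


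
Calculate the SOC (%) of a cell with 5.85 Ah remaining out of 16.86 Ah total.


SOC = (remaining / total) * 100 = (5.85 / 16.86) * 100 = 34.70%

34.70%


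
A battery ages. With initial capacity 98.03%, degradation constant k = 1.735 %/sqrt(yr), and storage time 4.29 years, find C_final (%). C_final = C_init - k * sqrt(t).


sqrt(t) = sqrt(4.29) = 2.0712
C_final = 98.03 - 1.735 * 2.0712 = 94.44%

94.44%


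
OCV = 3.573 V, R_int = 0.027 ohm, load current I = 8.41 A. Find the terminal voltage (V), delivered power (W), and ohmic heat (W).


Step 1: V_terminal = OCV - I*R = 3.573 - 8.41 * 0.027 = 3.3459 V
Step 2: P_out = V_terminal * I = 3.3459 * 8.41 = 28.14 W
Step 3: Q = I^2 * R = 8.41^2 * 0.027 = 1.910 W

V=3.3459 V, P=28.14 W, Q=1.910 W


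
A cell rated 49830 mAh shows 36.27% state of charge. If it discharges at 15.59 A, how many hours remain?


Convert: C_total = 49830 mAh = 49.83 Ah
Step 1: remaining = SOC/100 * C_total = 36.27/100 * 49.83 = 18.073 Ah
Step 2: t = remaining / I = 18.073 / 15.59 = 1.159 hr

1.159 hr


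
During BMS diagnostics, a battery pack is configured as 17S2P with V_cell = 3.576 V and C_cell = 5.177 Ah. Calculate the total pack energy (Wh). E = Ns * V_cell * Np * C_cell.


E = Ns * Vcell * Np * Ccell = 17 * 3.576 * 2 * 5.177 = 629.4 Wh

629.4 Wh


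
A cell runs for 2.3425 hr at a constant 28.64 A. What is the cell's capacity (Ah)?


C = I * t = 28.64 * 2.3425 = 67.09 Ah

67.09 Ah


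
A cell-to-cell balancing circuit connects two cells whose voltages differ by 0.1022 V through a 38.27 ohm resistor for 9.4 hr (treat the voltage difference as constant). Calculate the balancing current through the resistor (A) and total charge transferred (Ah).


First, Ohm's law: I_bal = 0.1022 V / 38.27 ohm = 0.0026705 A
Then Q = I * t = 0.0026705 A * 9.4 hr = 0.02510 Ah

I=0.0026705 A, Q=0.02510 Ah


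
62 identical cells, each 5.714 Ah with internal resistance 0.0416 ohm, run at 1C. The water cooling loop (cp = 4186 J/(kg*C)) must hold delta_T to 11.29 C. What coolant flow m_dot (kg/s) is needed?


Step 1: I = 1 * 5.714 = 5.714 A
Step 2: Q_cell = I^2 * R = 5.714^2 * 0.0416 = 1.3582 W
Step 3: Q_total = 62 * 1.3582 = 84.208 W
Step 4: m_dot = Q_total / (cp * dT) = 84.208 / (4186 * 11.29) = 0.001782 kg/s

0.001782 kg/s


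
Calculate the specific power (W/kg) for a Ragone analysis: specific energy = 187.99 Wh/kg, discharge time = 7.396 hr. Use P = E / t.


Specific power = 187.99 Wh/kg / 7.396 hr = 25.42 W/kg

25.42 W/kg


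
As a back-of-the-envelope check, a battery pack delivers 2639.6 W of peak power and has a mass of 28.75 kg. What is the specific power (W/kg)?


SP = P / m = 2639.6 / 28.75 = 91.81 W/kg

91.81 W/kg


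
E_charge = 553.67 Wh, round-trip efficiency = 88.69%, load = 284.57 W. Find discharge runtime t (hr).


Step 1: E_discharge = eta/100 * E_charge = 88.69/100 * 553.67 = 491.05 Wh
Step 2: t = E_discharge / P = 491.05 / 284.57 = 1.726 hr

1.726 hr


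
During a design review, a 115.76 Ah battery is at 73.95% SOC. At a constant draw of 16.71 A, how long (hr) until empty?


Step 1: remaining = SOC/100 * C_total = 73.95/100 * 115.76 = 85.605 Ah
Step 2: t = remaining / I = 85.605 / 16.71 = 5.123 hr

5.123 hr


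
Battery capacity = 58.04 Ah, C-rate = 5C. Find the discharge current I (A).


At 5C: I = 5 * 58.04 Ah = 290.2 A

290.2 A


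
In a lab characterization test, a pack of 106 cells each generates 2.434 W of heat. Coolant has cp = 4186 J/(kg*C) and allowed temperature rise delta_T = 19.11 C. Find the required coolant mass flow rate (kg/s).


Step 1: Total heat Q = 106 * 2.434 W = 258 W
Step 2: denom = cp * dT = 4186 * 19.11 = 79994
Step 3: m_dot = 258 / 79994 = 0.003225 kg/s

0.003225 kg/s


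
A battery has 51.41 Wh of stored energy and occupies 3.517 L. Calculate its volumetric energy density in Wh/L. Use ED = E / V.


Volumetric ED = 51.41 Wh / 3.517 L = 14.62 Wh/L

14.62 Wh/L


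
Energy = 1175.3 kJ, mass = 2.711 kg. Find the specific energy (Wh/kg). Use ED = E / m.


Convert: E = 1175.3 kJ = 326.47 Wh
ED = E / m = 326.47 / 2.711 = 120.4 Wh/kg

120.4 Wh/kg


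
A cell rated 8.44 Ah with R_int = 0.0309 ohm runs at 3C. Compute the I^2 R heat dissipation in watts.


Step 1: I = C_rate * capacity = 3 * 8.44 = 25.32 A
Step 2: Q = I^2 * R = 25.32^2 * 0.0309 = 641.1 * 0.0309 = 19.81 W

19.81 W


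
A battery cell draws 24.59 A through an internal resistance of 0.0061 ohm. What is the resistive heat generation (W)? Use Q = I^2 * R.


I^2 = 604.67
Q = 604.67 * 0.0061 = 3.688 W

3.688 W


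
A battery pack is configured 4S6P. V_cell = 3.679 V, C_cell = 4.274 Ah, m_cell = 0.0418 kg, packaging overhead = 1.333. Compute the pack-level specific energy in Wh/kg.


Step 1: V_pack = 4 * 3.679 = 14.716 V
Step 2: C_pack = 6 * 4.274 = 25.644 Ah
Step 3: E_pack = V_pack * C_pack = 14.716 * 25.644 = 377.38 Wh
Step 4: m_pack = 4 * 6 * 0.0418 * 1.333 = 1.3373 kg
Step 5: ED = E_pack / m_pack = 377.38 / 1.3373 = 282.2 Wh/kg

282.2 Wh/kg


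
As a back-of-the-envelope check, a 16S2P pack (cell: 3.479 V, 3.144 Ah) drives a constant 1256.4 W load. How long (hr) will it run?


Step 1: E_pack = Ns * V_cell * Np * C_cell = 16 * 3.479 * 2 * 3.144 = 350.02 Wh
Step 2: t = E_pack / P = 350.02 / 1256.4 = 0.2786 hr

0.2786 hr


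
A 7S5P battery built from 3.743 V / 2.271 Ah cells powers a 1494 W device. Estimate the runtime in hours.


Step 1: E_pack = Ns * V_cell * Np * C_cell = 7 * 3.743 * 5 * 2.271 = 297.51 Wh
Step 2: t = E_pack / P = 297.51 / 1494 = 0.1991 hr

0.1991 hr


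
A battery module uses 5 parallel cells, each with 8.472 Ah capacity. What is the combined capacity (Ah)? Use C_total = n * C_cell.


Parallel capacities add: 5 * 8.472 Ah = 42.36 Ah

42.36 Ah


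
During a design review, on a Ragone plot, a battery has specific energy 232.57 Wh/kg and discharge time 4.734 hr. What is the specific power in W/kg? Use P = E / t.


P_specific = E / t = 232.57 / 4.734 = 49.13 W/kg

49.13 W/kg


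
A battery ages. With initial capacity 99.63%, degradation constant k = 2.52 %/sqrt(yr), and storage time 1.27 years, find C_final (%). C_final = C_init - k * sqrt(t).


sqrt(t) = sqrt(1.27) = 1.1269
C_final = 99.63 - 2.52 * 1.1269 = 96.79%

96.79%


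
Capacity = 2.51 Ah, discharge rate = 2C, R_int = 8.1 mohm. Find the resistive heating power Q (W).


Convert: R = 8.1 mohm = 0.0081 ohm
Step 1: I = C_rate * capacity = 2 * 2.51 = 5.02 A
Step 2: Q = I^2 * R = 5.02^2 * 0.0081 = 25.2 * 0.0081 = 0.2041 W

0.2041 W


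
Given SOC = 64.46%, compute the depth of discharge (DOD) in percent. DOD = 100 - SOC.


Complement of SOC: DOD = 100% - 64.46% = 35.54%

35.54%


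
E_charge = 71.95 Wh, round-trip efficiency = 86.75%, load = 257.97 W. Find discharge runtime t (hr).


Step 1: E_discharge = eta/100 * E_charge = 86.75/100 * 71.95 = 62.417 Wh
Step 2: t = E_discharge / P = 62.417 / 257.97 = 0.2420 hr

0.2420 hr


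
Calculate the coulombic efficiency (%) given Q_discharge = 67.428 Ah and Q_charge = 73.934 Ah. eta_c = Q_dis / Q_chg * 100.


eta_c = Q_dis / Q_chg * 100 = 67.428 / 73.934 * 100 = 91.20%

91.20%


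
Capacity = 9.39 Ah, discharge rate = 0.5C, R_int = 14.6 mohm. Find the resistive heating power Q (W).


Convert: R = 14.6 mohm = 0.0146 ohm
Step 1: I = C_rate * capacity = 0.5 * 9.39 = 4.695 A
Step 2: Q = I^2 * R = 4.695^2 * 0.0146 = 22.043 * 0.0146 = 0.3218 W

0.3218 W


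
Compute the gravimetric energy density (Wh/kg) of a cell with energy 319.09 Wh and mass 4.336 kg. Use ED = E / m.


Specific energy = 319.09 Wh / 4.336 kg = 73.59 Wh/kg

73.59 Wh/kg


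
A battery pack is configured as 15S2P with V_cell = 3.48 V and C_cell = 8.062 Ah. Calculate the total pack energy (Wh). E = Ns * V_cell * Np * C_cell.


E = Ns * Vcell * Np * Ccell = 15 * 3.48 * 2 * 8.062 = 841.7 Wh

841.7 Wh


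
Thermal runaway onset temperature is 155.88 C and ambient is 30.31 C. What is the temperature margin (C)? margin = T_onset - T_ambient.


margin = T_onset - T_ambient = 155.88 - 30.31 = 125.57 C

125.57 C


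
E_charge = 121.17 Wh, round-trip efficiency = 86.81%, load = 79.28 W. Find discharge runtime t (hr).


Step 1: E_discharge = eta/100 * E_charge = 86.81/100 * 121.17 = 105.19 Wh
Step 2: t = E_discharge / P = 105.19 / 79.28 = 1.327 hr

1.327 hr


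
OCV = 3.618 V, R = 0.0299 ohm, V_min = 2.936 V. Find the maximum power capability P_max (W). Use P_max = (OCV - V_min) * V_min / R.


dV = OCV - V_min = 0.682 V (so I_max = dV / R)
P_max = dV * V_min / R = 0.682 * 2.936 / 0.0299 = 66.97 W

66.97 W


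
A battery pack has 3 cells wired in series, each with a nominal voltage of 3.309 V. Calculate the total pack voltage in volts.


V_pack = n * V_cell = 3 * 3.309 = 9.927 V

9.927 V


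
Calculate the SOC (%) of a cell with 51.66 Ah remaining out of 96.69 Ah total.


SOC = (remaining / total) * 100 = (51.66 / 96.69) * 100 = 53.43%

53.43%


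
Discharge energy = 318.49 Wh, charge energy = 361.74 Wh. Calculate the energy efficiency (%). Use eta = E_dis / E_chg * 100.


Round-trip efficiency = 318.49/361.74 * 100% = 88.04%

88.04%


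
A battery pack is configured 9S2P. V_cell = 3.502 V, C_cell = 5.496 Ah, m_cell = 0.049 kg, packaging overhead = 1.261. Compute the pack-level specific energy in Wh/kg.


Step 1: V_pack = 9 * 3.502 = 31.518 V
Step 2: C_pack = 2 * 5.496 = 10.992 Ah
Step 3: E_pack = V_pack * C_pack = 31.518 * 10.992 = 346.45 Wh
Step 4: m_pack = 9 * 2 * 0.049 * 1.261 = 1.1122 kg
Step 5: ED = E_pack / m_pack = 346.45 / 1.1122 = 311.5 Wh/kg

311.5 Wh/kg


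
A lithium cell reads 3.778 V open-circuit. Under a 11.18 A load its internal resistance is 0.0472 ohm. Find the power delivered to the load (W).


Step 1: V_terminal = OCV - I*R = 3.778 - 11.18 * 0.0472 = 3.2503 V
Step 2: P_out = V_terminal * I = 3.2503 * 11.18 = 36.34 W

36.34 W


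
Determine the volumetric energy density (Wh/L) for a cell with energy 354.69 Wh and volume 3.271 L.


Volumetric ED = 354.69 Wh / 3.271 L = 108.4 Wh/L

108.4 Wh/L


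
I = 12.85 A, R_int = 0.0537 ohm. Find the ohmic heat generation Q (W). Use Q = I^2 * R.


Q = I^2 * R = 12.85^2 * 0.0537 = 8.867 W

8.867 W


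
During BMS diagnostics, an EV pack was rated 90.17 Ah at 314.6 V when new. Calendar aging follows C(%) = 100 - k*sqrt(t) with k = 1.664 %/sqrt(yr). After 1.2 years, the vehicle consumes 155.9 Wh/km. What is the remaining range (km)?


Step 1: capacity retention = 100 - 1.664 * sqrt(1.2) = 100 - 1.664 * 1.0954 = 98.177%
Step 2: C_now = 90.17 * 98.177/100 = 88.526 Ah
Step 3: E_pack = V * C_now = 314.6 * 88.526 = 27850 Wh
Step 4: range = E_pack / consumption = 27850 / 155.9 = 178.6 km

178.6 km


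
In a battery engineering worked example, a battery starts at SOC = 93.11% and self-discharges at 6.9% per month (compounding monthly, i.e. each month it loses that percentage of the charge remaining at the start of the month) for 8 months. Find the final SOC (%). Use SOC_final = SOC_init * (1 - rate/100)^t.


Monthly retention factor = 1 - 6.9/100 = 0.931
Over 8 months: factor^8 = 0.56441
SOC_final = 93.11 * 0.56441 = 52.55%

52.55%


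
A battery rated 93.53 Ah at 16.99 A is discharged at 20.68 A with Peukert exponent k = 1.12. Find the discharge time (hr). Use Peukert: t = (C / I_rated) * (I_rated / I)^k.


Step 1: t_rated = C / I_rated = 93.53 / 16.99 = 5.505 hr
Step 2: ratio = 16.99 / 20.68 = 0.82157
Step 3: ratio^k = 0.82157^1.12 = 0.80242
Step 4: t = t_rated * ratio^k = 5.505 * 0.80242 = 4.417 hr

4.417 hr


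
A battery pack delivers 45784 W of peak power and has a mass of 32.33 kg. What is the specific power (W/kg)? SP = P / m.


Specific power = 45784 W / 32.33 kg = 1416 W/kg

1416 W/kg


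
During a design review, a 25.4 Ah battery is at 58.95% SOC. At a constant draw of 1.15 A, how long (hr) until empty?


Step 1: remaining = SOC/100 * C_total = 58.95/100 * 25.4 = 14.973 Ah
Step 2: t = remaining / I = 14.973 / 1.15 = 13.02 hr

13.02 hr


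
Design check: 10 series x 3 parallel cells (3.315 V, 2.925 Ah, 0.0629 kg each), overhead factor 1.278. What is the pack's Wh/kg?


Step 1: V_pack = 10 * 3.315 = 33.15 V
Step 2: C_pack = 3 * 2.925 = 8.775 Ah
Step 3: E_pack = V_pack * C_pack = 33.15 * 8.775 = 290.89 Wh
Step 4: m_pack = 10 * 3 * 0.0629 * 1.278 = 2.4116 kg
Step 5: ED = E_pack / m_pack = 290.89 / 2.4116 = 120.6 Wh/kg

120.6 Wh/kg


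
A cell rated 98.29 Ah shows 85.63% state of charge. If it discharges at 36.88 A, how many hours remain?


Step 1: remaining = SOC/100 * C_total = 85.63/100 * 98.29 = 84.166 Ah
Step 2: t = remaining / I = 84.166 / 36.88 = 2.282 hr

2.282 hr


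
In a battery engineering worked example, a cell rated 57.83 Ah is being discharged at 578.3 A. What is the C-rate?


Rearranging: C_rate = 578.3 / 57.83 = 10C

10C


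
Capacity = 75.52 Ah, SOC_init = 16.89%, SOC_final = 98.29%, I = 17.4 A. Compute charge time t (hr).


delta_Ah = 75.52 * (98.29 - 16.89) / 100 = 61.473 Ah
t = delta_Ah / I = 61.473 / 17.4 = 3.533 hr

3.533 hr


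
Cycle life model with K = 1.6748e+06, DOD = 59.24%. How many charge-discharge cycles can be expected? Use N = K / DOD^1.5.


Step 1: DOD^1.5 = 59.24^1.5 = 455.96
Step 2: N = 1.6748e+06 / 455.96 = 3673 cycles

3673 cycles


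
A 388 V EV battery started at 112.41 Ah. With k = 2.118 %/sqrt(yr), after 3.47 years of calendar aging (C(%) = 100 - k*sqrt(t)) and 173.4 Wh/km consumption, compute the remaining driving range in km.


Step 1: capacity retention = 100 - 2.118 * sqrt(3.47) = 100 - 2.118 * 1.8628 = 96.055%
Step 2: C_now = 112.41 * 96.055/100 = 107.98 Ah
Step 3: E_pack = V * C_now = 388 * 107.98 = 41896 Wh
Step 4: range = E_pack / consumption = 41896 / 173.4 = 241.6 km

241.6 km


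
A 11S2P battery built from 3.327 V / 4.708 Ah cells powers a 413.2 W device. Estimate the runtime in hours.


Step 1: E_pack = Ns * V_cell * Np * C_cell = 11 * 3.327 * 2 * 4.708 = 344.6 Wh
Step 2: t = E_pack / P = 344.6 / 413.2 = 0.8340 hr

0.8340 hr


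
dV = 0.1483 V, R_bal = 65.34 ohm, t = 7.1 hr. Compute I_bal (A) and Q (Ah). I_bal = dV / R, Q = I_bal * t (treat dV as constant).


First, Ohm's law: I_bal = 0.1483 V / 65.34 ohm = 0.0022697 A
Then Q = I * t = 0.0022697 A * 7.1 hr = 0.01611 Ah

I=0.0022697 A, Q=0.01611 Ah


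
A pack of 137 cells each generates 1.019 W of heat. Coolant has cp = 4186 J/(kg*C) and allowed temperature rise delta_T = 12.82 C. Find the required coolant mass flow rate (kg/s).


Q_total = 137 * 1.019 = 139.6 W
m_dot = Q_total / (cp * dT) = 139.6 / (4186 * 12.82) = 0.002601 kg/s

0.002601 kg/s


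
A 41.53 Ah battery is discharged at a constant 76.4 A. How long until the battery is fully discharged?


Runtime = 41.53 Ah / 76.4 A = 0.5436 hr

0.5436 hr


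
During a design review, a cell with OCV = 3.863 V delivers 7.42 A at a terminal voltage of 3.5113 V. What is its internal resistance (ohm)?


R = (OCV - V) / I = (3.863 - 3.5113) / 7.42 = 0.04740 ohm

0.04740 ohm


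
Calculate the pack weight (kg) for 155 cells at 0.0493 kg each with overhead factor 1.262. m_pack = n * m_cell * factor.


Cell mass sum = 155 * 0.0493 = 7.6415 kg
With overhead 1.262: m_pack = 7.6415 * 1.262 = 9.644 kg

9.644 kg


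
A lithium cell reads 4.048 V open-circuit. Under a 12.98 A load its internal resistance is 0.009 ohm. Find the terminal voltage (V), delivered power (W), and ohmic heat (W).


Step 1: V_terminal = OCV - I*R = 4.048 - 12.98 * 0.009 = 3.9312 V
Step 2: P_out = V_terminal * I = 3.9312 * 12.98 = 51.03 W
Step 3: Q = I^2 * R = 12.98^2 * 0.009 = 1.516 W

V=3.9312 V, P=51.03 W, Q=1.516 W


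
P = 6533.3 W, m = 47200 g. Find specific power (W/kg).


Convert: m = 47200 g = 47.2 kg
SP = P / m = 6533.3 / 47.2 = 138.4 W/kg

138.4 W/kg


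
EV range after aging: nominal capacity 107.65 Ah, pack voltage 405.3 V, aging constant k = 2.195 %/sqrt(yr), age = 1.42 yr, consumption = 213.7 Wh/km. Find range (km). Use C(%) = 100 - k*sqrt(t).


Step 1: capacity retention = 100 - 2.195 * sqrt(1.42) = 100 - 2.195 * 1.1916 = 97.384%
Step 2: C_now = 107.65 * 97.384/100 = 104.83 Ah
Step 3: E_pack = V * C_now = 405.3 * 104.83 = 42488 Wh
Step 4: range = E_pack / consumption = 42488 / 213.7 = 198.8 km

198.8 km


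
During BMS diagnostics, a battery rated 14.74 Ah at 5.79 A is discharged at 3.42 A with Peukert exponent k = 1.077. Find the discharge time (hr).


Step 1: t_rated = C / I_rated = 14.74 / 5.79 = 2.5458 hr
Step 2: ratio = 5.79 / 3.42 = 1.693
Step 3: ratio^k = 1.693^1.077 = 1.763
Step 4: t = t_rated * ratio^k = 2.5458 * 1.763 = 4.488 hr

4.488 hr


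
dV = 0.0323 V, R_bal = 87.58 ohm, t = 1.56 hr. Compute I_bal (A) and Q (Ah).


I_bal = dV / R = 0.0323 / 87.58 = 3.6881e-04 A
Q = I_bal * t = 3.6881e-04 * 1.56 = 5.753e-04 Ah

I=3.6881e-04 A, Q=5.753e-04 Ah


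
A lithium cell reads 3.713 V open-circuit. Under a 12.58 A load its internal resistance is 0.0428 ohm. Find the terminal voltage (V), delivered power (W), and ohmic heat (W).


Step 1: V_terminal = OCV - I*R = 3.713 - 12.58 * 0.0428 = 3.1746 V
Step 2: P_out = V_terminal * I = 3.1746 * 12.58 = 39.94 W
Step 3: Q = I^2 * R = 12.58^2 * 0.0428 = 6.773 W

V=3.1746 V, P=39.94 W, Q=6.773 W


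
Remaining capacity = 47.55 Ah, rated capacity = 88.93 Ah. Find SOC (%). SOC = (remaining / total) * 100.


SOC = (remaining / total) * 100 = (47.55 / 88.93) * 100 = 53.47%

53.47%


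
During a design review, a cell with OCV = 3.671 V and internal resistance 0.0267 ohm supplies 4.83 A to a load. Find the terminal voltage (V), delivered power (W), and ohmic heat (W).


Step 1: V_terminal = OCV - I*R = 3.671 - 4.83 * 0.0267 = 3.542 V
Step 2: P_out = V_terminal * I = 3.542 * 4.83 = 17.11 W
Step 3: Q = I^2 * R = 4.83^2 * 0.0267 = 0.6229 W

V=3.542 V, P=17.11 W, Q=0.6229 W


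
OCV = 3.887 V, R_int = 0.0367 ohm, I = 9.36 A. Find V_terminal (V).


IR drop = 9.36 * 0.0367 = 0.34351 V
V = 3.887 - 0.34351 = 3.543 V

3.543 V


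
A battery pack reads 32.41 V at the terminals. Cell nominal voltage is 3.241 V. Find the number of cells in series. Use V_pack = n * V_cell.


Rearranging: n = V_pack / V_cell = 32.41 / 3.241 = 10 cells

10


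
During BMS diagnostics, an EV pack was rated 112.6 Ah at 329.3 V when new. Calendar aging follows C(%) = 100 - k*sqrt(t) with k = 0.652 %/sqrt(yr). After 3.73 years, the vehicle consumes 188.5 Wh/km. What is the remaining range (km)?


Step 1: capacity retention = 100 - 0.652 * sqrt(3.73) = 100 - 0.652 * 1.9313 = 98.741%
Step 2: C_now = 112.6 * 98.741/100 = 111.18 Ah
Step 3: E_pack = V * C_now = 329.3 * 111.18 = 36612 Wh
Step 4: range = E_pack / consumption = 36612 / 188.5 = 194.2 km

194.2 km
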